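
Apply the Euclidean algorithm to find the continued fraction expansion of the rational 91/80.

[1; 7, 3, 1, 2]

Run the Euclidean algorithm on 91 and 80; the successive quotients are the partial quotients a_0, a_1, ... (each step inverts the fractional part left over by the previous one):
  91 = 1*80 + 11, so a_0 = 1.
  80 = 7*11 + 3, so a_1 = 7.
  11 = 3*3 + 2, so a_2 = 3.
  3 = 1*2 + 1, so a_3 = 1.
  2 = 2*1 + 0, so a_4 = 2.
The remainder reaches 0 after 5 divisions, so the expansion has 5 partial quotients, read off in order.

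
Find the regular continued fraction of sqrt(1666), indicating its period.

Write x_i = (sqrt(1666) + m_i)/d_i with (m_0, d_0) = (0, 1). a_0 = floor(sqrt(1666)) = 40, since 40^2 = 1600 <= 1666 < 1681 = 41^2.
Iterate m_{i+1} = d_i*a_i - m_i, d_{i+1} = (1666 - m_{i+1}^2)/d_i, a_{i+1} = floor((a_0 + m_{i+1})/d_{i+1}):
  m_1 = 1*40 - 0 = 40, d_1 = (1666 - 40^2)/1 = 66/1 = 66, a_1 = floor((40 + 40)/66) = 1.
  m_2 = 66*1 - 40 = 26, d_2 = (1666 - 26^2)/66 = 990/66 = 15, a_2 = floor((40 + 26)/15) = 4.
  m_3 = 15*4 - 26 = 34, d_3 = (1666 - 34^2)/15 = 510/15 = 34, a_3 = floor((40 + 34)/34) = 2.
  m_4 = 34*2 - 34 = 34, d_4 = (1666 - 34^2)/34 = 510/34 = 15, a_4 = floor((40 + 34)/15) = 4.
  m_5 = 15*4 - 34 = 26, d_5 = (1666 - 26^2)/15 = 990/15 = 66, a_5 = floor((40 + 26)/66) = 1.
  m_6 = 66*1 - 26 = 40, d_6 = (1666 - 40^2)/66 = 66/66 = 1, a_6 = floor((40 + 40)/1) = 80.
  m_7 = 1*80 - 40 = 40, d_7 = (1666 - 40^2)/1 = 66/1 = 66: (m_7, d_7) = (m_1, d_1) = (40, 66), so from here the quotients repeat a_1, ..., a_6; the period length is 6.
Hence the expansion of sqrt(1666) is a_0 = 40 followed by the repeating block 1, 4, 2, 4, 1, 80 (period 6).

[40; (1, 4, 2, 4, 1, 80)]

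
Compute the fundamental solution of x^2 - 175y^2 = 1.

First expand sqrt(175) as a continued fraction. With x_i = (sqrt(175) + m_i)/d_i and (m_0, d_0) = (0, 1): a_0 = floor(sqrt(175)) = 13, since 13^2 = 169 <= 175 < 196 = 14^2.
Iterate m_{i+1} = d_i*a_i - m_i, d_{i+1} = (175 - m_{i+1}^2)/d_i, a_{i+1} = floor((a_0 + m_{i+1})/d_{i+1}):
  m_1 = 1*13 - 0 = 13, d_1 = (175 - 13^2)/1 = 6/1 = 6, a_1 = floor((13 + 13)/6) = 4.
  m_2 = 6*4 - 13 = 11, d_2 = (175 - 11^2)/6 = 54/6 = 9, a_2 = floor((13 + 11)/9) = 2.
  m_3 = 9*2 - 11 = 7, d_3 = (175 - 7^2)/9 = 126/9 = 14, a_3 = floor((13 + 7)/14) = 1.
  m_4 = 14*1 - 7 = 7, d_4 = (175 - 7^2)/14 = 126/14 = 9, a_4 = floor((13 + 7)/9) = 2.
  m_5 = 9*2 - 7 = 11, d_5 = (175 - 11^2)/9 = 54/9 = 6, a_5 = floor((13 + 11)/6) = 4.
  m_6 = 6*4 - 11 = 13, d_6 = (175 - 13^2)/6 = 6/6 = 1, a_6 = floor((13 + 13)/1) = 26.
  m_7 = 1*26 - 13 = 13, d_7 = (175 - 13^2)/1 = 6/1 = 6: (m_7, d_7) = (m_1, d_1) = (13, 6), so from here the quotients repeat a_1, ..., a_6; the period length is 6.
So sqrt(175) = [13; (4, 2, 1, 2, 4, 26)] with period length k = 6.
k is even, so the fundamental solution of x^2 - 175y^2 = 1 is (p_{k-1}, q_{k-1}) = (p_5, q_5); compute convergents through index 5.
Convergents (p_i = a_i*p_{i-1} + p_{i-2}, q_i = a_i*q_{i-1} + q_{i-2} with p_{-2}=0, p_{-1}=1, q_{-2}=1, q_{-1}=0):
  i=0: a_0=13, p_0 = 13*1 + 0 = 13, q_0 = 13*0 + 1 = 1.
  i=1: a_1=4, p_1 = 4*13 + 1 = 53, q_1 = 4*1 + 0 = 4.
  i=2: a_2=2, p_2 = 2*53 + 13 = 119, q_2 = 2*4 + 1 = 9.
  i=3: a_3=1, p_3 = 1*119 + 53 = 172, q_3 = 1*9 + 4 = 13.
  i=4: a_4=2, p_4 = 2*172 + 119 = 463, q_4 = 2*13 + 9 = 35.
  i=5: a_5=4, p_5 = 4*463 + 172 = 2024, q_5 = 4*35 + 13 = 153.
Check: 2024^2 - 175*153^2 = 4096576 - 4096575 = 1, so (x, y) = (2024, 153) solves the equation, and by the theorem it is the least positive solution.

(x, y) = (2024, 153)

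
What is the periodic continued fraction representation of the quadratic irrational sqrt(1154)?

[33; (1, 32, 1, 66)]

Write x_i = (sqrt(1154) + m_i)/d_i with (m_0, d_0) = (0, 1). a_0 = floor(sqrt(1154)) = 33, since 33^2 = 1089 <= 1154 < 1156 = 34^2.
Iterate m_{i+1} = d_i*a_i - m_i, d_{i+1} = (1154 - m_{i+1}^2)/d_i, a_{i+1} = floor((a_0 + m_{i+1})/d_{i+1}):
  m_1 = 1*33 - 0 = 33, d_1 = (1154 - 33^2)/1 = 65/1 = 65, a_1 = floor((33 + 33)/65) = 1.
  m_2 = 65*1 - 33 = 32, d_2 = (1154 - 32^2)/65 = 130/65 = 2, a_2 = floor((33 + 32)/2) = 32.
  m_3 = 2*32 - 32 = 32, d_3 = (1154 - 32^2)/2 = 130/2 = 65, a_3 = floor((33 + 32)/65) = 1.
  m_4 = 65*1 - 32 = 33, d_4 = (1154 - 33^2)/65 = 65/65 = 1, a_4 = floor((33 + 33)/1) = 66.
  m_5 = 1*66 - 33 = 33, d_5 = (1154 - 33^2)/1 = 65/1 = 65: (m_5, d_5) = (m_1, d_1) = (33, 65), so from here the quotients repeat a_1, ..., a_4; the period length is 4.
Hence the expansion of sqrt(1154) is a_0 = 33 followed by the repeating block 1, 32, 1, 66 (period 4).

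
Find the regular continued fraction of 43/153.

Run the Euclidean algorithm on 43 and 153; the successive quotients are the partial quotients a_0, a_1, ... (each step inverts the fractional part left over by the previous one):
  43 = 0*153 + 43, so a_0 = 0.
  153 = 3*43 + 24, so a_1 = 3.
  43 = 1*24 + 19, so a_2 = 1.
  24 = 1*19 + 5, so a_3 = 1.
  19 = 3*5 + 4, so a_4 = 3.
  5 = 1*4 + 1, so a_5 = 1.
  4 = 4*1 + 0, so a_6 = 4.
The remainder reaches 0 after 7 divisions, so the expansion has 7 partial quotients, read off in order.

[0; 3, 1, 1, 3, 1, 4]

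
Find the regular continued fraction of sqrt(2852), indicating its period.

Write x_i = (sqrt(2852) + m_i)/d_i with (m_0, d_0) = (0, 1). a_0 = floor(sqrt(2852)) = 53, since 53^2 = 2809 <= 2852 < 2916 = 54^2.
Iterate m_{i+1} = d_i*a_i - m_i, d_{i+1} = (2852 - m_{i+1}^2)/d_i, a_{i+1} = floor((a_0 + m_{i+1})/d_{i+1}):
  m_1 = 1*53 - 0 = 53, d_1 = (2852 - 53^2)/1 = 43/1 = 43, a_1 = floor((53 + 53)/43) = 2.
  m_2 = 43*2 - 53 = 33, d_2 = (2852 - 33^2)/43 = 1763/43 = 41, a_2 = floor((53 + 33)/41) = 2.
  m_3 = 41*2 - 33 = 49, d_3 = (2852 - 49^2)/41 = 451/41 = 11, a_3 = floor((53 + 49)/11) = 9.
  m_4 = 11*9 - 49 = 50, d_4 = (2852 - 50^2)/11 = 352/11 = 32, a_4 = floor((53 + 50)/32) = 3.
  m_5 = 32*3 - 50 = 46, d_5 = (2852 - 46^2)/32 = 736/32 = 23, a_5 = floor((53 + 46)/23) = 4.
  m_6 = 23*4 - 46 = 46, d_6 = (2852 - 46^2)/23 = 736/23 = 32, a_6 = floor((53 + 46)/32) = 3.
  m_7 = 32*3 - 46 = 50, d_7 = (2852 - 50^2)/32 = 352/32 = 11, a_7 = floor((53 + 50)/11) = 9.
  m_8 = 11*9 - 50 = 49, d_8 = (2852 - 49^2)/11 = 451/11 = 41, a_8 = floor((53 + 49)/41) = 2.
  m_9 = 41*2 - 49 = 33, d_9 = (2852 - 33^2)/41 = 1763/41 = 43, a_9 = floor((53 + 33)/43) = 2.
  m_10 = 43*2 - 33 = 53, d_10 = (2852 - 53^2)/43 = 43/43 = 1, a_10 = floor((53 + 53)/1) = 106.
  m_11 = 1*106 - 53 = 53, d_11 = (2852 - 53^2)/1 = 43/1 = 43: (m_11, d_11) = (m_1, d_1) = (53, 43), so from here the quotients repeat a_1, ..., a_10; the period length is 10.
Hence the expansion of sqrt(2852) is a_0 = 53 followed by the repeating block 2, 2, 9, 3, 4, 3, 9, 2, 2, 106 (period 10).

[53; (2, 2, 9, 3, 4, 3, 9, 2, 2, 106)]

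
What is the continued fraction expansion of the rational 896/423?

[2; 8, 2, 5, 1, 3]

Run the Euclidean algorithm on 896 and 423; the successive quotients are the partial quotients a_0, a_1, ... (each step inverts the fractional part left over by the previous one):
  896 = 2*423 + 50, so a_0 = 2.
  423 = 8*50 + 23, so a_1 = 8.
  50 = 2*23 + 4, so a_2 = 2.
  23 = 5*4 + 3, so a_3 = 5.
  4 = 1*3 + 1, so a_4 = 1.
  3 = 3*1 + 0, so a_5 = 3.
The remainder reaches 0 after 6 divisions, so the expansion has 6 partial quotients, read off in order.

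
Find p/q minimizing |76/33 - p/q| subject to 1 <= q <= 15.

23/10

Expand x = 76/33 as a continued fraction with the Euclidean algorithm:
  76 = 2*33 + 10, so a_0 = 2.
  33 = 3*10 + 3, so a_1 = 3.
  10 = 3*3 + 1, so a_2 = 3.
  3 = 3*1 + 0, so a_3 = 3.
so x = [2; 3, 3, 3].
Convergents (p_i = a_i*p_{i-1} + p_{i-2}, q_i = a_i*q_{i-1} + q_{i-2} with p_{-2}=0, p_{-1}=1, q_{-2}=1, q_{-1}=0), until the denominator exceeds 15:
  i=0: a_0=2, p_0 = 2*1 + 0 = 2, q_0 = 2*0 + 1 = 1.
  i=1: a_1=3, p_1 = 3*2 + 1 = 7, q_1 = 3*1 + 0 = 3.
  i=2: a_2=3, p_2 = 3*7 + 2 = 23, q_2 = 3*3 + 1 = 10.
  i=3: a_3=3, p_3 = 3*23 + 7 = 76, q_3 = 3*10 + 3 = 33.
q_3 = 33 > 15, so the last convergent with denominator <= 15 is p_2/q_2 = 23/10.
The closest fraction with denominator <= 15 is either p_2/q_2 or the intermediate fraction (k*p_2 + p_1)/(k*q_2 + q_1) with the largest k >= 1 whose denominator stays <= 15; these approach x as k grows, and every other convergent or intermediate fraction in range is farther away.
Largest k: floor((15 - q_1)/q_2) = floor((15 - 3)/10) = 1.
That gives (1*23 + 7)/(1*10 + 3) = 30/13.
Compare the errors: |x - 23/10| = |76*10 - 23*33|/(33*10) = 1/330, and |x - 30/13| = |76*13 - 30*33|/(33*13) = 2/429.
Cross-multiplying, 1*429 = 429 < 660 = 2*330, so 1/330 is smaller: the convergent 23/10 is closer to x than 30/13.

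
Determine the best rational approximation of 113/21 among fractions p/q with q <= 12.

43/8

Expand x = 113/21 as a continued fraction with the Euclidean algorithm:
  113 = 5*21 + 8, so a_0 = 5.
  21 = 2*8 + 5, so a_1 = 2.
  8 = 1*5 + 3, so a_2 = 1.
  5 = 1*3 + 2, so a_3 = 1.
  3 = 1*2 + 1, so a_4 = 1.
  2 = 2*1 + 0, so a_5 = 2.
so x = [5; 2, 1, 1, 1, 2].
Convergents (p_i = a_i*p_{i-1} + p_{i-2}, q_i = a_i*q_{i-1} + q_{i-2} with p_{-2}=0, p_{-1}=1, q_{-2}=1, q_{-1}=0), until the denominator exceeds 12:
  i=0: a_0=5, p_0 = 5*1 + 0 = 5, q_0 = 5*0 + 1 = 1.
  i=1: a_1=2, p_1 = 2*5 + 1 = 11, q_1 = 2*1 + 0 = 2.
  i=2: a_2=1, p_2 = 1*11 + 5 = 16, q_2 = 1*2 + 1 = 3.
  i=3: a_3=1, p_3 = 1*16 + 11 = 27, q_3 = 1*3 + 2 = 5.
  i=4: a_4=1, p_4 = 1*27 + 16 = 43, q_4 = 1*5 + 3 = 8.
  i=5: a_5=2, p_5 = 2*43 + 27 = 113, q_5 = 2*8 + 5 = 21.
q_5 = 21 > 12, so the last convergent with denominator <= 12 is p_4/q_4 = 43/8.
The closest fraction with denominator <= 12 is either p_4/q_4 or the intermediate fraction (k*p_4 + p_3)/(k*q_4 + q_3) with the largest k >= 1 whose denominator stays <= 12; these approach x as k grows, and every other convergent or intermediate fraction in range is farther away.
Largest k: floor((12 - q_3)/q_4) = floor((12 - 5)/8) = 0.
Since k = 0, no intermediate fraction beyond p_4/q_4 has denominator <= 12, so the convergent 43/8 is the closest (its error is |113*8 - 43*21|/(21*8) = 1/168).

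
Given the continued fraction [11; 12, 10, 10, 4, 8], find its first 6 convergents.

11/1, 133/12, 1341/121, 13543/1222, 55513/5009, 457647/41294

Using the convergent recurrence p_i = a_i*p_{i-1} + p_{i-2}, q_i = a_i*q_{i-1} + q_{i-2} with p_{-2}=0, p_{-1}=1, q_{-2}=1, q_{-1}=0:
  i=0: a_0=11, p_0 = 11*1 + 0 = 11, q_0 = 11*0 + 1 = 1.
  i=1: a_1=12, p_1 = 12*11 + 1 = 133, q_1 = 12*1 + 0 = 12.
  i=2: a_2=10, p_2 = 10*133 + 11 = 1341, q_2 = 10*12 + 1 = 121.
  i=3: a_3=10, p_3 = 10*1341 + 133 = 13543, q_3 = 10*121 + 12 = 1222.
  i=4: a_4=4, p_4 = 4*13543 + 1341 = 55513, q_4 = 4*1222 + 121 = 5009.
  i=5: a_5=8, p_5 = 8*55513 + 13543 = 457647, q_5 = 8*5009 + 1222 = 41294.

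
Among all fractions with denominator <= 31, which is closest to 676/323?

Expand x = 676/323 as a continued fraction with the Euclidean algorithm:
  676 = 2*323 + 30, so a_0 = 2.
  323 = 10*30 + 23, so a_1 = 10.
  30 = 1*23 + 7, so a_2 = 1.
  23 = 3*7 + 2, so a_3 = 3.
  7 = 3*2 + 1, so a_4 = 3.
  2 = 2*1 + 0, so a_5 = 2.
so x = [2; 10, 1, 3, 3, 2].
Convergents (p_i = a_i*p_{i-1} + p_{i-2}, q_i = a_i*q_{i-1} + q_{i-2} with p_{-2}=0, p_{-1}=1, q_{-2}=1, q_{-1}=0), until the denominator exceeds 31:
  i=0: a_0=2, p_0 = 2*1 + 0 = 2, q_0 = 2*0 + 1 = 1.
  i=1: a_1=10, p_1 = 10*2 + 1 = 21, q_1 = 10*1 + 0 = 10.
  i=2: a_2=1, p_2 = 1*21 + 2 = 23, q_2 = 1*10 + 1 = 11.
  i=3: a_3=3, p_3 = 3*23 + 21 = 90, q_3 = 3*11 + 10 = 43.
q_3 = 43 > 31, so the last convergent with denominator <= 31 is p_2/q_2 = 23/11.
The closest fraction with denominator <= 31 is either p_2/q_2 or the intermediate fraction (k*p_2 + p_1)/(k*q_2 + q_1) with the largest k >= 1 whose denominator stays <= 31; these approach x as k grows, and every other convergent or intermediate fraction in range is farther away.
Largest k: floor((31 - q_1)/q_2) = floor((31 - 10)/11) = 1.
That gives (1*23 + 21)/(1*11 + 10) = 44/21.
Compare the errors: |x - 23/11| = |676*11 - 23*323|/(323*11) = 7/3553, and |x - 44/21| = |676*21 - 44*323|/(323*21) = 16/6783.
Cross-multiplying, 7*6783 = 47481 < 56848 = 16*3553, so 7/3553 is smaller: the convergent 23/11 is closer to x than 44/21.

23/11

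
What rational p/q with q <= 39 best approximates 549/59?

Expand x = 549/59 as a continued fraction with the Euclidean algorithm:
  549 = 9*59 + 18, so a_0 = 9.
  59 = 3*18 + 5, so a_1 = 3.
  18 = 3*5 + 3, so a_2 = 3.
  5 = 1*3 + 2, so a_3 = 1.
  3 = 1*2 + 1, so a_4 = 1.
  2 = 2*1 + 0, so a_5 = 2.
so x = [9; 3, 3, 1, 1, 2].
Convergents (p_i = a_i*p_{i-1} + p_{i-2}, q_i = a_i*q_{i-1} + q_{i-2} with p_{-2}=0, p_{-1}=1, q_{-2}=1, q_{-1}=0), until the denominator exceeds 39:
  i=0: a_0=9, p_0 = 9*1 + 0 = 9, q_0 = 9*0 + 1 = 1.
  i=1: a_1=3, p_1 = 3*9 + 1 = 28, q_1 = 3*1 + 0 = 3.
  i=2: a_2=3, p_2 = 3*28 + 9 = 93, q_2 = 3*3 + 1 = 10.
  i=3: a_3=1, p_3 = 1*93 + 28 = 121, q_3 = 1*10 + 3 = 13.
  i=4: a_4=1, p_4 = 1*121 + 93 = 214, q_4 = 1*13 + 10 = 23.
  i=5: a_5=2, p_5 = 2*214 + 121 = 549, q_5 = 2*23 + 13 = 59.
q_5 = 59 > 39, so the last convergent with denominator <= 39 is p_4/q_4 = 214/23.
The closest fraction with denominator <= 39 is either p_4/q_4 or the intermediate fraction (k*p_4 + p_3)/(k*q_4 + q_3) with the largest k >= 1 whose denominator stays <= 39; these approach x as k grows, and every other convergent or intermediate fraction in range is farther away.
Largest k: floor((39 - q_3)/q_4) = floor((39 - 13)/23) = 1.
That gives (1*214 + 121)/(1*23 + 13) = 335/36.
Compare the errors: |x - 214/23| = |549*23 - 214*59|/(59*23) = 1/1357, and |x - 335/36| = |549*36 - 335*59|/(59*36) = 1/2124.
Cross-multiplying, 1*1357 = 1357 < 2124 = 1*2124, so 1/2124 is smaller: the intermediate fraction 335/36 is closer to x than 214/23.

335/36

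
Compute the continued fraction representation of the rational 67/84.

[0; 1, 3, 1, 16]

Run the Euclidean algorithm on 67 and 84; the successive quotients are the partial quotients a_0, a_1, ... (each step inverts the fractional part left over by the previous one):
  67 = 0*84 + 67, so a_0 = 0.
  84 = 1*67 + 17, so a_1 = 1.
  67 = 3*17 + 16, so a_2 = 3.
  17 = 1*16 + 1, so a_3 = 1.
  16 = 16*1 + 0, so a_4 = 16.
The remainder reaches 0 after 5 divisions, so the expansion has 5 partial quotients, read off in order.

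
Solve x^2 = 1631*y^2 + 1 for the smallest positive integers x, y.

(x, y) = (39376, 975)

First expand sqrt(1631) as a continued fraction. With x_i = (sqrt(1631) + m_i)/d_i and (m_0, d_0) = (0, 1): a_0 = floor(sqrt(1631)) = 40, since 40^2 = 1600 <= 1631 < 1681 = 41^2.
Iterate m_{i+1} = d_i*a_i - m_i, d_{i+1} = (1631 - m_{i+1}^2)/d_i, a_{i+1} = floor((a_0 + m_{i+1})/d_{i+1}):
  m_1 = 1*40 - 0 = 40, d_1 = (1631 - 40^2)/1 = 31/1 = 31, a_1 = floor((40 + 40)/31) = 2.
  m_2 = 31*2 - 40 = 22, d_2 = (1631 - 22^2)/31 = 1147/31 = 37, a_2 = floor((40 + 22)/37) = 1.
  m_3 = 37*1 - 22 = 15, d_3 = (1631 - 15^2)/37 = 1406/37 = 38, a_3 = floor((40 + 15)/38) = 1.
  m_4 = 38*1 - 15 = 23, d_4 = (1631 - 23^2)/38 = 1102/38 = 29, a_4 = floor((40 + 23)/29) = 2.
  m_5 = 29*2 - 23 = 35, d_5 = (1631 - 35^2)/29 = 406/29 = 14, a_5 = floor((40 + 35)/14) = 5.
  m_6 = 14*5 - 35 = 35, d_6 = (1631 - 35^2)/14 = 406/14 = 29, a_6 = floor((40 + 35)/29) = 2.
  m_7 = 29*2 - 35 = 23, d_7 = (1631 - 23^2)/29 = 1102/29 = 38, a_7 = floor((40 + 23)/38) = 1.
  m_8 = 38*1 - 23 = 15, d_8 = (1631 - 15^2)/38 = 1406/38 = 37, a_8 = floor((40 + 15)/37) = 1.
  m_9 = 37*1 - 15 = 22, d_9 = (1631 - 22^2)/37 = 1147/37 = 31, a_9 = floor((40 + 22)/31) = 2.
  m_10 = 31*2 - 22 = 40, d_10 = (1631 - 40^2)/31 = 31/31 = 1, a_10 = floor((40 + 40)/1) = 80.
  m_11 = 1*80 - 40 = 40, d_11 = (1631 - 40^2)/1 = 31/1 = 31: (m_11, d_11) = (m_1, d_1) = (40, 31), so from here the quotients repeat a_1, ..., a_10; the period length is 10.
So sqrt(1631) = [40; (2, 1, 1, 2, 5, 2, 1, 1, 2, 80)] with period length k = 10.
k is even, so the fundamental solution of x^2 - 1631y^2 = 1 is (p_{k-1}, q_{k-1}) = (p_9, q_9); compute convergents through index 9.
Convergents (p_i = a_i*p_{i-1} + p_{i-2}, q_i = a_i*q_{i-1} + q_{i-2} with p_{-2}=0, p_{-1}=1, q_{-2}=1, q_{-1}=0):
  i=0: a_0=40, p_0 = 40*1 + 0 = 40, q_0 = 40*0 + 1 = 1.
  i=1: a_1=2, p_1 = 2*40 + 1 = 81, q_1 = 2*1 + 0 = 2.
  i=2: a_2=1, p_2 = 1*81 + 40 = 121, q_2 = 1*2 + 1 = 3.
  i=3: a_3=1, p_3 = 1*121 + 81 = 202, q_3 = 1*3 + 2 = 5.
  i=4: a_4=2, p_4 = 2*202 + 121 = 525, q_4 = 2*5 + 3 = 13.
  i=5: a_5=5, p_5 = 5*525 + 202 = 2827, q_5 = 5*13 + 5 = 70.
  i=6: a_6=2, p_6 = 2*2827 + 525 = 6179, q_6 = 2*70 + 13 = 153.
  i=7: a_7=1, p_7 = 1*6179 + 2827 = 9006, q_7 = 1*153 + 70 = 223.
  i=8: a_8=1, p_8 = 1*9006 + 6179 = 15185, q_8 = 1*223 + 153 = 376.
  i=9: a_9=2, p_9 = 2*15185 + 9006 = 39376, q_9 = 2*376 + 223 = 975.
Check: 39376^2 - 1631*975^2 = 1550469376 - 1550469375 = 1, so (x, y) = (39376, 975) solves the equation, and by the theorem it is the least positive solution.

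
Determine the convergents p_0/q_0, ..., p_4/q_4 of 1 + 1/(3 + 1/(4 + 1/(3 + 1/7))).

1/1, 4/3, 17/13, 55/42, 402/307

Using the convergent recurrence p_i = a_i*p_{i-1} + p_{i-2}, q_i = a_i*q_{i-1} + q_{i-2} with p_{-2}=0, p_{-1}=1, q_{-2}=1, q_{-1}=0:
  i=0: a_0=1, p_0 = 1*1 + 0 = 1, q_0 = 1*0 + 1 = 1.
  i=1: a_1=3, p_1 = 3*1 + 1 = 4, q_1 = 3*1 + 0 = 3.
  i=2: a_2=4, p_2 = 4*4 + 1 = 17, q_2 = 4*3 + 1 = 13.
  i=3: a_3=3, p_3 = 3*17 + 4 = 55, q_3 = 3*13 + 3 = 42.
  i=4: a_4=7, p_4 = 7*55 + 17 = 402, q_4 = 7*42 + 13 = 307.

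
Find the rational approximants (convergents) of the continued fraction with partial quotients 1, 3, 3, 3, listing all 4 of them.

Using the convergent recurrence p_i = a_i*p_{i-1} + p_{i-2}, q_i = a_i*q_{i-1} + q_{i-2} with p_{-2}=0, p_{-1}=1, q_{-2}=1, q_{-1}=0:
  i=0: a_0=1, p_0 = 1*1 + 0 = 1, q_0 = 1*0 + 1 = 1.
  i=1: a_1=3, p_1 = 3*1 + 1 = 4, q_1 = 3*1 + 0 = 3.
  i=2: a_2=3, p_2 = 3*4 + 1 = 13, q_2 = 3*3 + 1 = 10.
  i=3: a_3=3, p_3 = 3*13 + 4 = 43, q_3 = 3*10 + 3 = 33.

1/1, 4/3, 13/10, 43/33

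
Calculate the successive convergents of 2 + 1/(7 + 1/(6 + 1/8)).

Using the convergent recurrence p_i = a_i*p_{i-1} + p_{i-2}, q_i = a_i*q_{i-1} + q_{i-2} with p_{-2}=0, p_{-1}=1, q_{-2}=1, q_{-1}=0:
  i=0: a_0=2, p_0 = 2*1 + 0 = 2, q_0 = 2*0 + 1 = 1.
  i=1: a_1=7, p_1 = 7*2 + 1 = 15, q_1 = 7*1 + 0 = 7.
  i=2: a_2=6, p_2 = 6*15 + 2 = 92, q_2 = 6*7 + 1 = 43.
  i=3: a_3=8, p_3 = 8*92 + 15 = 751, q_3 = 8*43 + 7 = 351.

2/1, 15/7, 92/43, 751/351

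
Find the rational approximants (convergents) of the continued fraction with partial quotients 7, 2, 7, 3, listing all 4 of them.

7/1, 15/2, 112/15, 351/47

Using the convergent recurrence p_i = a_i*p_{i-1} + p_{i-2}, q_i = a_i*q_{i-1} + q_{i-2} with p_{-2}=0, p_{-1}=1, q_{-2}=1, q_{-1}=0:
  i=0: a_0=7, p_0 = 7*1 + 0 = 7, q_0 = 7*0 + 1 = 1.
  i=1: a_1=2, p_1 = 2*7 + 1 = 15, q_1 = 2*1 + 0 = 2.
  i=2: a_2=7, p_2 = 7*15 + 7 = 112, q_2 = 7*2 + 1 = 15.
  i=3: a_3=3, p_3 = 3*112 + 15 = 351, q_3 = 3*15 + 2 = 47.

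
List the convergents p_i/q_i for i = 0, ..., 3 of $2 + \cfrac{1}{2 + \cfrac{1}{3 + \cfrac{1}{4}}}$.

2/1, 5/2, 17/7, 73/30

Using the convergent recurrence p_i = a_i*p_{i-1} + p_{i-2}, q_i = a_i*q_{i-1} + q_{i-2} with p_{-2}=0, p_{-1}=1, q_{-2}=1, q_{-1}=0:
  i=0: a_0=2, p_0 = 2*1 + 0 = 2, q_0 = 2*0 + 1 = 1.
  i=1: a_1=2, p_1 = 2*2 + 1 = 5, q_1 = 2*1 + 0 = 2.
  i=2: a_2=3, p_2 = 3*5 + 2 = 17, q_2 = 3*2 + 1 = 7.
  i=3: a_3=4, p_3 = 4*17 + 5 = 73, q_3 = 4*7 + 2 = 30.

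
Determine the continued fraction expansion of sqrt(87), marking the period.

[9; (3, 18)]

Write x_i = (sqrt(87) + m_i)/d_i with (m_0, d_0) = (0, 1). a_0 = floor(sqrt(87)) = 9, since 9^2 = 81 <= 87 < 100 = 10^2.
Iterate m_{i+1} = d_i*a_i - m_i, d_{i+1} = (87 - m_{i+1}^2)/d_i, a_{i+1} = floor((a_0 + m_{i+1})/d_{i+1}):
  m_1 = 1*9 - 0 = 9, d_1 = (87 - 9^2)/1 = 6/1 = 6, a_1 = floor((9 + 9)/6) = 3.
  m_2 = 6*3 - 9 = 9, d_2 = (87 - 9^2)/6 = 6/6 = 1, a_2 = floor((9 + 9)/1) = 18.
  m_3 = 1*18 - 9 = 9, d_3 = (87 - 9^2)/1 = 6/1 = 6: (m_3, d_3) = (m_1, d_1) = (9, 6), so from here the quotients repeat a_1, a_2; the period length is 2.
Hence the expansion of sqrt(87) is a_0 = 9 followed by the repeating block 3, 18 (period 2).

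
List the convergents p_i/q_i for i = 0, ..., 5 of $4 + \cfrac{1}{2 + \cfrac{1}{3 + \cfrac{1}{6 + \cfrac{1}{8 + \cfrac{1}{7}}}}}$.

4/1, 9/2, 31/7, 195/44, 1591/359, 11332/2557

Using the convergent recurrence p_i = a_i*p_{i-1} + p_{i-2}, q_i = a_i*q_{i-1} + q_{i-2} with p_{-2}=0, p_{-1}=1, q_{-2}=1, q_{-1}=0:
  i=0: a_0=4, p_0 = 4*1 + 0 = 4, q_0 = 4*0 + 1 = 1.
  i=1: a_1=2, p_1 = 2*4 + 1 = 9, q_1 = 2*1 + 0 = 2.
  i=2: a_2=3, p_2 = 3*9 + 4 = 31, q_2 = 3*2 + 1 = 7.
  i=3: a_3=6, p_3 = 6*31 + 9 = 195, q_3 = 6*7 + 2 = 44.
  i=4: a_4=8, p_4 = 8*195 + 31 = 1591, q_4 = 8*44 + 7 = 359.
  i=5: a_5=7, p_5 = 7*1591 + 195 = 11332, q_5 = 7*359 + 44 = 2557.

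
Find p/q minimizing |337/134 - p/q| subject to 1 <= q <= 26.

Expand x = 337/134 as a continued fraction with the Euclidean algorithm:
  337 = 2*134 + 69, so a_0 = 2.
  134 = 1*69 + 65, so a_1 = 1.
  69 = 1*65 + 4, so a_2 = 1.
  65 = 16*4 + 1, so a_3 = 16.
  4 = 4*1 + 0, so a_4 = 4.
so x = [2; 1, 1, 16, 4].
Convergents (p_i = a_i*p_{i-1} + p_{i-2}, q_i = a_i*q_{i-1} + q_{i-2} with p_{-2}=0, p_{-1}=1, q_{-2}=1, q_{-1}=0), until the denominator exceeds 26:
  i=0: a_0=2, p_0 = 2*1 + 0 = 2, q_0 = 2*0 + 1 = 1.
  i=1: a_1=1, p_1 = 1*2 + 1 = 3, q_1 = 1*1 + 0 = 1.
  i=2: a_2=1, p_2 = 1*3 + 2 = 5, q_2 = 1*1 + 1 = 2.
  i=3: a_3=16, p_3 = 16*5 + 3 = 83, q_3 = 16*2 + 1 = 33.
q_3 = 33 > 26, so the last convergent with denominator <= 26 is p_2/q_2 = 5/2.
The closest fraction with denominator <= 26 is either p_2/q_2 or the intermediate fraction (k*p_2 + p_1)/(k*q_2 + q_1) with the largest k >= 1 whose denominator stays <= 26; these approach x as k grows, and every other convergent or intermediate fraction in range is farther away.
Largest k: floor((26 - q_1)/q_2) = floor((26 - 1)/2) = 12.
That gives (12*5 + 3)/(12*2 + 1) = 63/25.
Compare the errors: |x - 5/2| = |337*2 - 5*134|/(134*2) = 4/268, and |x - 63/25| = |337*25 - 63*134|/(134*25) = 17/3350.
Cross-multiplying, 17*268 = 4556 < 13400 = 4*3350, so 17/3350 is smaller: the intermediate fraction 63/25 is closer to x than 5/2.

63/25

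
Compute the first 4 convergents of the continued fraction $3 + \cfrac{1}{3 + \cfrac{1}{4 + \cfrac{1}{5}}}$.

Using the convergent recurrence p_i = a_i*p_{i-1} + p_{i-2}, q_i = a_i*q_{i-1} + q_{i-2} with p_{-2}=0, p_{-1}=1, q_{-2}=1, q_{-1}=0:
  i=0: a_0=3, p_0 = 3*1 + 0 = 3, q_0 = 3*0 + 1 = 1.
  i=1: a_1=3, p_1 = 3*3 + 1 = 10, q_1 = 3*1 + 0 = 3.
  i=2: a_2=4, p_2 = 4*10 + 3 = 43, q_2 = 4*3 + 1 = 13.
  i=3: a_3=5, p_3 = 5*43 + 10 = 225, q_3 = 5*13 + 3 = 68.

3/1, 10/3, 43/13, 225/68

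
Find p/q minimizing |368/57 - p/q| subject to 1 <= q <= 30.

Expand x = 368/57 as a continued fraction with the Euclidean algorithm:
  368 = 6*57 + 26, so a_0 = 6.
  57 = 2*26 + 5, so a_1 = 2.
  26 = 5*5 + 1, so a_2 = 5.
  5 = 5*1 + 0, so a_3 = 5.
so x = [6; 2, 5, 5].
Convergents (p_i = a_i*p_{i-1} + p_{i-2}, q_i = a_i*q_{i-1} + q_{i-2} with p_{-2}=0, p_{-1}=1, q_{-2}=1, q_{-1}=0), until the denominator exceeds 30:
  i=0: a_0=6, p_0 = 6*1 + 0 = 6, q_0 = 6*0 + 1 = 1.
  i=1: a_1=2, p_1 = 2*6 + 1 = 13, q_1 = 2*1 + 0 = 2.
  i=2: a_2=5, p_2 = 5*13 + 6 = 71, q_2 = 5*2 + 1 = 11.
  i=3: a_3=5, p_3 = 5*71 + 13 = 368, q_3 = 5*11 + 2 = 57.
q_3 = 57 > 30, so the last convergent with denominator <= 30 is p_2/q_2 = 71/11.
The closest fraction with denominator <= 30 is either p_2/q_2 or the intermediate fraction (k*p_2 + p_1)/(k*q_2 + q_1) with the largest k >= 1 whose denominator stays <= 30; these approach x as k grows, and every other convergent or intermediate fraction in range is farther away.
Largest k: floor((30 - q_1)/q_2) = floor((30 - 2)/11) = 2.
That gives (2*71 + 13)/(2*11 + 2) = 155/24.
Compare the errors: |x - 71/11| = |368*11 - 71*57|/(57*11) = 1/627, and |x - 155/24| = |368*24 - 155*57|/(57*24) = 3/1368.
Cross-multiplying, 1*1368 = 1368 < 1881 = 3*627, so 1/627 is smaller: the convergent 71/11 is closer to x than 155/24.

71/11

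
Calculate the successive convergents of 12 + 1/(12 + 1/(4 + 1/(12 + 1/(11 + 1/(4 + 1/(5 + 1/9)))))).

12/1, 145/12, 592/49, 7249/600, 80331/6649, 328573/27196, 1723196/142629, 15837337/1310857

Using the convergent recurrence p_i = a_i*p_{i-1} + p_{i-2}, q_i = a_i*q_{i-1} + q_{i-2} with p_{-2}=0, p_{-1}=1, q_{-2}=1, q_{-1}=0:
  i=0: a_0=12, p_0 = 12*1 + 0 = 12, q_0 = 12*0 + 1 = 1.
  i=1: a_1=12, p_1 = 12*12 + 1 = 145, q_1 = 12*1 + 0 = 12.
  i=2: a_2=4, p_2 = 4*145 + 12 = 592, q_2 = 4*12 + 1 = 49.
  i=3: a_3=12, p_3 = 12*592 + 145 = 7249, q_3 = 12*49 + 12 = 600.
  i=4: a_4=11, p_4 = 11*7249 + 592 = 80331, q_4 = 11*600 + 49 = 6649.
  i=5: a_5=4, p_5 = 4*80331 + 7249 = 328573, q_5 = 4*6649 + 600 = 27196.
  i=6: a_6=5, p_6 = 5*328573 + 80331 = 1723196, q_6 = 5*27196 + 6649 = 142629.
  i=7: a_7=9, p_7 = 9*1723196 + 328573 = 15837337, q_7 = 9*142629 + 27196 = 1310857.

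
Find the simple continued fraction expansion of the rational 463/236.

[1; 1, 25, 4, 2]

Run the Euclidean algorithm on 463 and 236; the successive quotients are the partial quotients a_0, a_1, ... (each step inverts the fractional part left over by the previous one):
  463 = 1*236 + 227, so a_0 = 1.
  236 = 1*227 + 9, so a_1 = 1.
  227 = 25*9 + 2, so a_2 = 25.
  9 = 4*2 + 1, so a_3 = 4.
  2 = 2*1 + 0, so a_4 = 2.
The remainder reaches 0 after 5 divisions, so the expansion has 5 partial quotients, read off in order.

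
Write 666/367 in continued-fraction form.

[1; 1, 4, 2, 1, 1, 13]

Run the Euclidean algorithm on 666 and 367; the successive quotients are the partial quotients a_0, a_1, ... (each step inverts the fractional part left over by the previous one):
  666 = 1*367 + 299, so a_0 = 1.
  367 = 1*299 + 68, so a_1 = 1.
  299 = 4*68 + 27, so a_2 = 4.
  68 = 2*27 + 14, so a_3 = 2.
  27 = 1*14 + 13, so a_4 = 1.
  14 = 1*13 + 1, so a_5 = 1.
  13 = 13*1 + 0, so a_6 = 13.
The remainder reaches 0 after 7 divisions, so the expansion has 7 partial quotients, read off in order.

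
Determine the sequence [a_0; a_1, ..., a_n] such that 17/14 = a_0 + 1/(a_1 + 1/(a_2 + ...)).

[1; 4, 1, 2]

Run the Euclidean algorithm on 17 and 14; the successive quotients are the partial quotients a_0, a_1, ... (each step inverts the fractional part left over by the previous one):
  17 = 1*14 + 3, so a_0 = 1.
  14 = 4*3 + 2, so a_1 = 4.
  3 = 1*2 + 1, so a_2 = 1.
  2 = 2*1 + 0, so a_3 = 2.
The remainder reaches 0 after 4 divisions, so the expansion has 4 partial quotients, read off in order.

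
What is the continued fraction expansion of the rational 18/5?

Run the Euclidean algorithm on 18 and 5; the successive quotients are the partial quotients a_0, a_1, ... (each step inverts the fractional part left over by the previous one):
  18 = 3*5 + 3, so a_0 = 3.
  5 = 1*3 + 2, so a_1 = 1.
  3 = 1*2 + 1, so a_2 = 1.
  2 = 2*1 + 0, so a_3 = 2.
The remainder reaches 0 after 4 divisions, so the expansion has 4 partial quotients, read off in order.

[3; 1, 1, 2]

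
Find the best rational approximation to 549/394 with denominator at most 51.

Expand x = 549/394 as a continued fraction with the Euclidean algorithm:
  549 = 1*394 + 155, so a_0 = 1.
  394 = 2*155 + 84, so a_1 = 2.
  155 = 1*84 + 71, so a_2 = 1.
  84 = 1*71 + 13, so a_3 = 1.
  71 = 5*13 + 6, so a_4 = 5.
  13 = 2*6 + 1, so a_5 = 2.
  6 = 6*1 + 0, so a_6 = 6.
so x = [1; 2, 1, 1, 5, 2, 6].
Convergents (p_i = a_i*p_{i-1} + p_{i-2}, q_i = a_i*q_{i-1} + q_{i-2} with p_{-2}=0, p_{-1}=1, q_{-2}=1, q_{-1}=0), until the denominator exceeds 51:
  i=0: a_0=1, p_0 = 1*1 + 0 = 1, q_0 = 1*0 + 1 = 1.
  i=1: a_1=2, p_1 = 2*1 + 1 = 3, q_1 = 2*1 + 0 = 2.
  i=2: a_2=1, p_2 = 1*3 + 1 = 4, q_2 = 1*2 + 1 = 3.
  i=3: a_3=1, p_3 = 1*4 + 3 = 7, q_3 = 1*3 + 2 = 5.
  i=4: a_4=5, p_4 = 5*7 + 4 = 39, q_4 = 5*5 + 3 = 28.
  i=5: a_5=2, p_5 = 2*39 + 7 = 85, q_5 = 2*28 + 5 = 61.
q_5 = 61 > 51, so the last convergent with denominator <= 51 is p_4/q_4 = 39/28.
The closest fraction with denominator <= 51 is either p_4/q_4 or the intermediate fraction (k*p_4 + p_3)/(k*q_4 + q_3) with the largest k >= 1 whose denominator stays <= 51; these approach x as k grows, and every other convergent or intermediate fraction in range is farther away.
Largest k: floor((51 - q_3)/q_4) = floor((51 - 5)/28) = 1.
That gives (1*39 + 7)/(1*28 + 5) = 46/33.
Compare the errors: |x - 39/28| = |549*28 - 39*394|/(394*28) = 6/11032, and |x - 46/33| = |549*33 - 46*394|/(394*33) = 7/13002.
Cross-multiplying, 7*11032 = 77224 < 78012 = 6*13002, so 7/13002 is smaller: the intermediate fraction 46/33 is closer to x than 39/28.

46/33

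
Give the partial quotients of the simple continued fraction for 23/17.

[1; 2, 1, 5]

Run the Euclidean algorithm on 23 and 17; the successive quotients are the partial quotients a_0, a_1, ... (each step inverts the fractional part left over by the previous one):
  23 = 1*17 + 6, so a_0 = 1.
  17 = 2*6 + 5, so a_1 = 2.
  6 = 1*5 + 1, so a_2 = 1.
  5 = 5*1 + 0, so a_3 = 5.
The remainder reaches 0 after 4 divisions, so the expansion has 4 partial quotients, read off in order.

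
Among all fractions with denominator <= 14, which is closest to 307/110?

39/14

Expand x = 307/110 as a continued fraction with the Euclidean algorithm:
  307 = 2*110 + 87, so a_0 = 2.
  110 = 1*87 + 23, so a_1 = 1.
  87 = 3*23 + 18, so a_2 = 3.
  23 = 1*18 + 5, so a_3 = 1.
  18 = 3*5 + 3, so a_4 = 3.
  5 = 1*3 + 2, so a_5 = 1.
  3 = 1*2 + 1, so a_6 = 1.
  2 = 2*1 + 0, so a_7 = 2.
so x = [2; 1, 3, 1, 3, 1, 1, 2].
Convergents (p_i = a_i*p_{i-1} + p_{i-2}, q_i = a_i*q_{i-1} + q_{i-2} with p_{-2}=0, p_{-1}=1, q_{-2}=1, q_{-1}=0), until the denominator exceeds 14:
  i=0: a_0=2, p_0 = 2*1 + 0 = 2, q_0 = 2*0 + 1 = 1.
  i=1: a_1=1, p_1 = 1*2 + 1 = 3, q_1 = 1*1 + 0 = 1.
  i=2: a_2=3, p_2 = 3*3 + 2 = 11, q_2 = 3*1 + 1 = 4.
  i=3: a_3=1, p_3 = 1*11 + 3 = 14, q_3 = 1*4 + 1 = 5.
  i=4: a_4=3, p_4 = 3*14 + 11 = 53, q_4 = 3*5 + 4 = 19.
q_4 = 19 > 14, so the last convergent with denominator <= 14 is p_3/q_3 = 14/5.
The closest fraction with denominator <= 14 is either p_3/q_3 or the intermediate fraction (k*p_3 + p_2)/(k*q_3 + q_2) with the largest k >= 1 whose denominator stays <= 14; these approach x as k grows, and every other convergent or intermediate fraction in range is farther away.
Largest k: floor((14 - q_2)/q_3) = floor((14 - 4)/5) = 2.
That gives (2*14 + 11)/(2*5 + 4) = 39/14.
Compare the errors: |x - 14/5| = |307*5 - 14*110|/(110*5) = 5/550, and |x - 39/14| = |307*14 - 39*110|/(110*14) = 8/1540.
Cross-multiplying, 8*550 = 4400 < 7700 = 5*1540, so 8/1540 is smaller: the intermediate fraction 39/14 is closer to x than 14/5.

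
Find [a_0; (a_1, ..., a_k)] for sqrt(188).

Write x_i = (sqrt(188) + m_i)/d_i with (m_0, d_0) = (0, 1). a_0 = floor(sqrt(188)) = 13, since 13^2 = 169 <= 188 < 196 = 14^2.
Iterate m_{i+1} = d_i*a_i - m_i, d_{i+1} = (188 - m_{i+1}^2)/d_i, a_{i+1} = floor((a_0 + m_{i+1})/d_{i+1}):
  m_1 = 1*13 - 0 = 13, d_1 = (188 - 13^2)/1 = 19/1 = 19, a_1 = floor((13 + 13)/19) = 1.
  m_2 = 19*1 - 13 = 6, d_2 = (188 - 6^2)/19 = 152/19 = 8, a_2 = floor((13 + 6)/8) = 2.
  m_3 = 8*2 - 6 = 10, d_3 = (188 - 10^2)/8 = 88/8 = 11, a_3 = floor((13 + 10)/11) = 2.
  m_4 = 11*2 - 10 = 12, d_4 = (188 - 12^2)/11 = 44/11 = 4, a_4 = floor((13 + 12)/4) = 6.
  m_5 = 4*6 - 12 = 12, d_5 = (188 - 12^2)/4 = 44/4 = 11, a_5 = floor((13 + 12)/11) = 2.
  m_6 = 11*2 - 12 = 10, d_6 = (188 - 10^2)/11 = 88/11 = 8, a_6 = floor((13 + 10)/8) = 2.
  m_7 = 8*2 - 10 = 6, d_7 = (188 - 6^2)/8 = 152/8 = 19, a_7 = floor((13 + 6)/19) = 1.
  m_8 = 19*1 - 6 = 13, d_8 = (188 - 13^2)/19 = 19/19 = 1, a_8 = floor((13 + 13)/1) = 26.
  m_9 = 1*26 - 13 = 13, d_9 = (188 - 13^2)/1 = 19/1 = 19: (m_9, d_9) = (m_1, d_1) = (13, 19), so from here the quotients repeat a_1, ..., a_8; the period length is 8.
Hence the expansion of sqrt(188) is a_0 = 13 followed by the repeating block 1, 2, 2, 6, 2, 2, 1, 26 (period 8).

[13; (1, 2, 2, 6, 2, 2, 1, 26)]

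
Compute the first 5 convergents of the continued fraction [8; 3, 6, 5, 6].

Using the convergent recurrence p_i = a_i*p_{i-1} + p_{i-2}, q_i = a_i*q_{i-1} + q_{i-2} with p_{-2}=0, p_{-1}=1, q_{-2}=1, q_{-1}=0:
  i=0: a_0=8, p_0 = 8*1 + 0 = 8, q_0 = 8*0 + 1 = 1.
  i=1: a_1=3, p_1 = 3*8 + 1 = 25, q_1 = 3*1 + 0 = 3.
  i=2: a_2=6, p_2 = 6*25 + 8 = 158, q_2 = 6*3 + 1 = 19.
  i=3: a_3=5, p_3 = 5*158 + 25 = 815, q_3 = 5*19 + 3 = 98.
  i=4: a_4=6, p_4 = 6*815 + 158 = 5048, q_4 = 6*98 + 19 = 607.

8/1, 25/3, 158/19, 815/98, 5048/607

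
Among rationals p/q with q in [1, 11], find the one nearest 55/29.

19/10

Expand x = 55/29 as a continued fraction with the Euclidean algorithm:
  55 = 1*29 + 26, so a_0 = 1.
  29 = 1*26 + 3, so a_1 = 1.
  26 = 8*3 + 2, so a_2 = 8.
  3 = 1*2 + 1, so a_3 = 1.
  2 = 2*1 + 0, so a_4 = 2.
so x = [1; 1, 8, 1, 2].
Convergents (p_i = a_i*p_{i-1} + p_{i-2}, q_i = a_i*q_{i-1} + q_{i-2} with p_{-2}=0, p_{-1}=1, q_{-2}=1, q_{-1}=0), until the denominator exceeds 11:
  i=0: a_0=1, p_0 = 1*1 + 0 = 1, q_0 = 1*0 + 1 = 1.
  i=1: a_1=1, p_1 = 1*1 + 1 = 2, q_1 = 1*1 + 0 = 1.
  i=2: a_2=8, p_2 = 8*2 + 1 = 17, q_2 = 8*1 + 1 = 9.
  i=3: a_3=1, p_3 = 1*17 + 2 = 19, q_3 = 1*9 + 1 = 10.
  i=4: a_4=2, p_4 = 2*19 + 17 = 55, q_4 = 2*10 + 9 = 29.
q_4 = 29 > 11, so the last convergent with denominator <= 11 is p_3/q_3 = 19/10.
The closest fraction with denominator <= 11 is either p_3/q_3 or the intermediate fraction (k*p_3 + p_2)/(k*q_3 + q_2) with the largest k >= 1 whose denominator stays <= 11; these approach x as k grows, and every other convergent or intermediate fraction in range is farther away.
Largest k: floor((11 - q_2)/q_3) = floor((11 - 9)/10) = 0.
Since k = 0, no intermediate fraction beyond p_3/q_3 has denominator <= 11, so the convergent 19/10 is the closest (its error is |55*10 - 19*29|/(29*10) = 1/290).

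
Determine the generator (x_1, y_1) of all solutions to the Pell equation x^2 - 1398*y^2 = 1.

(x, y) = (4866437, 130154)

First expand sqrt(1398) as a continued fraction. With x_i = (sqrt(1398) + m_i)/d_i and (m_0, d_0) = (0, 1): a_0 = floor(sqrt(1398)) = 37, since 37^2 = 1369 <= 1398 < 1444 = 38^2.
Iterate m_{i+1} = d_i*a_i - m_i, d_{i+1} = (1398 - m_{i+1}^2)/d_i, a_{i+1} = floor((a_0 + m_{i+1})/d_{i+1}):
  m_1 = 1*37 - 0 = 37, d_1 = (1398 - 37^2)/1 = 29/1 = 29, a_1 = floor((37 + 37)/29) = 2.
  m_2 = 29*2 - 37 = 21, d_2 = (1398 - 21^2)/29 = 957/29 = 33, a_2 = floor((37 + 21)/33) = 1.
  m_3 = 33*1 - 21 = 12, d_3 = (1398 - 12^2)/33 = 1254/33 = 38, a_3 = floor((37 + 12)/38) = 1.
  m_4 = 38*1 - 12 = 26, d_4 = (1398 - 26^2)/38 = 722/38 = 19, a_4 = floor((37 + 26)/19) = 3.
  m_5 = 19*3 - 26 = 31, d_5 = (1398 - 31^2)/19 = 437/19 = 23, a_5 = floor((37 + 31)/23) = 2.
  m_6 = 23*2 - 31 = 15, d_6 = (1398 - 15^2)/23 = 1173/23 = 51, a_6 = floor((37 + 15)/51) = 1.
  m_7 = 51*1 - 15 = 36, d_7 = (1398 - 36^2)/51 = 102/51 = 2, a_7 = floor((37 + 36)/2) = 36.
  m_8 = 2*36 - 36 = 36, d_8 = (1398 - 36^2)/2 = 102/2 = 51, a_8 = floor((37 + 36)/51) = 1.
  m_9 = 51*1 - 36 = 15, d_9 = (1398 - 15^2)/51 = 1173/51 = 23, a_9 = floor((37 + 15)/23) = 2.
  m_10 = 23*2 - 15 = 31, d_10 = (1398 - 31^2)/23 = 437/23 = 19, a_10 = floor((37 + 31)/19) = 3.
  m_11 = 19*3 - 31 = 26, d_11 = (1398 - 26^2)/19 = 722/19 = 38, a_11 = floor((37 + 26)/38) = 1.
  m_12 = 38*1 - 26 = 12, d_12 = (1398 - 12^2)/38 = 1254/38 = 33, a_12 = floor((37 + 12)/33) = 1.
  m_13 = 33*1 - 12 = 21, d_13 = (1398 - 21^2)/33 = 957/33 = 29, a_13 = floor((37 + 21)/29) = 2.
  m_14 = 29*2 - 21 = 37, d_14 = (1398 - 37^2)/29 = 29/29 = 1, a_14 = floor((37 + 37)/1) = 74.
  m_15 = 1*74 - 37 = 37, d_15 = (1398 - 37^2)/1 = 29/1 = 29: (m_15, d_15) = (m_1, d_1) = (37, 29), so from here the quotients repeat a_1, ..., a_14; the period length is 14.
So sqrt(1398) = [37; (2, 1, 1, 3, 2, 1, 36, 1, 2, 3, 1, 1, 2, 74)] with period length k = 14.
k is even, so the fundamental solution of x^2 - 1398y^2 = 1 is (p_{k-1}, q_{k-1}) = (p_13, q_13); compute convergents through index 13.
Convergents (p_i = a_i*p_{i-1} + p_{i-2}, q_i = a_i*q_{i-1} + q_{i-2} with p_{-2}=0, p_{-1}=1, q_{-2}=1, q_{-1}=0):
  i=0: a_0=37, p_0 = 37*1 + 0 = 37, q_0 = 37*0 + 1 = 1.
  i=1: a_1=2, p_1 = 2*37 + 1 = 75, q_1 = 2*1 + 0 = 2.
  i=2: a_2=1, p_2 = 1*75 + 37 = 112, q_2 = 1*2 + 1 = 3.
  i=3: a_3=1, p_3 = 1*112 + 75 = 187, q_3 = 1*3 + 2 = 5.
  i=4: a_4=3, p_4 = 3*187 + 112 = 673, q_4 = 3*5 + 3 = 18.
  i=5: a_5=2, p_5 = 2*673 + 187 = 1533, q_5 = 2*18 + 5 = 41.
  i=6: a_6=1, p_6 = 1*1533 + 673 = 2206, q_6 = 1*41 + 18 = 59.
  i=7: a_7=36, p_7 = 36*2206 + 1533 = 80949, q_7 = 36*59 + 41 = 2165.
  i=8: a_8=1, p_8 = 1*80949 + 2206 = 83155, q_8 = 1*2165 + 59 = 2224.
  i=9: a_9=2, p_9 = 2*83155 + 80949 = 247259, q_9 = 2*2224 + 2165 = 6613.
  i=10: a_10=3, p_10 = 3*247259 + 83155 = 824932, q_10 = 3*6613 + 2224 = 22063.
  i=11: a_11=1, p_11 = 1*824932 + 247259 = 1072191, q_11 = 1*22063 + 6613 = 28676.
  i=12: a_12=1, p_12 = 1*1072191 + 824932 = 1897123, q_12 = 1*28676 + 22063 = 50739.
  i=13: a_13=2, p_13 = 2*1897123 + 1072191 = 4866437, q_13 = 2*50739 + 28676 = 130154.
Check: 4866437^2 - 1398*130154^2 = 23682209074969 - 23682209074968 = 1, so (x, y) = (4866437, 130154) solves the equation, and by the theorem it is the least positive solution.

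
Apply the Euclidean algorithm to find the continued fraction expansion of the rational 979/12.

Run the Euclidean algorithm on 979 and 12; the successive quotients are the partial quotients a_0, a_1, ... (each step inverts the fractional part left over by the previous one):
  979 = 81*12 + 7, so a_0 = 81.
  12 = 1*7 + 5, so a_1 = 1.
  7 = 1*5 + 2, so a_2 = 1.
  5 = 2*2 + 1, so a_3 = 2.
  2 = 2*1 + 0, so a_4 = 2.
The remainder reaches 0 after 5 divisions, so the expansion has 5 partial quotients, read off in order.

[81; 1, 1, 2, 2]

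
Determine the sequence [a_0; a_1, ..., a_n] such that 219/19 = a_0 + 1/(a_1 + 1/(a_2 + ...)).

Run the Euclidean algorithm on 219 and 19; the successive quotients are the partial quotients a_0, a_1, ... (each step inverts the fractional part left over by the previous one):
  219 = 11*19 + 10, so a_0 = 11.
  19 = 1*10 + 9, so a_1 = 1.
  10 = 1*9 + 1, so a_2 = 1.
  9 = 9*1 + 0, so a_3 = 9.
The remainder reaches 0 after 4 divisions, so the expansion has 4 partial quotients, read off in order.

[11; 1, 1, 9]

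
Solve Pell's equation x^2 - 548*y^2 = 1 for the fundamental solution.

(x, y) = (6083073, 259856)

First expand sqrt(548) as a continued fraction. With x_i = (sqrt(548) + m_i)/d_i and (m_0, d_0) = (0, 1): a_0 = floor(sqrt(548)) = 23, since 23^2 = 529 <= 548 < 576 = 24^2.
Iterate m_{i+1} = d_i*a_i - m_i, d_{i+1} = (548 - m_{i+1}^2)/d_i, a_{i+1} = floor((a_0 + m_{i+1})/d_{i+1}):
  m_1 = 1*23 - 0 = 23, d_1 = (548 - 23^2)/1 = 19/1 = 19, a_1 = floor((23 + 23)/19) = 2.
  m_2 = 19*2 - 23 = 15, d_2 = (548 - 15^2)/19 = 323/19 = 17, a_2 = floor((23 + 15)/17) = 2.
  m_3 = 17*2 - 15 = 19, d_3 = (548 - 19^2)/17 = 187/17 = 11, a_3 = floor((23 + 19)/11) = 3.
  m_4 = 11*3 - 19 = 14, d_4 = (548 - 14^2)/11 = 352/11 = 32, a_4 = floor((23 + 14)/32) = 1.
  m_5 = 32*1 - 14 = 18, d_5 = (548 - 18^2)/32 = 224/32 = 7, a_5 = floor((23 + 18)/7) = 5.
  m_6 = 7*5 - 18 = 17, d_6 = (548 - 17^2)/7 = 259/7 = 37, a_6 = floor((23 + 17)/37) = 1.
  m_7 = 37*1 - 17 = 20, d_7 = (548 - 20^2)/37 = 148/37 = 4, a_7 = floor((23 + 20)/4) = 10.
  m_8 = 4*10 - 20 = 20, d_8 = (548 - 20^2)/4 = 148/4 = 37, a_8 = floor((23 + 20)/37) = 1.
  m_9 = 37*1 - 20 = 17, d_9 = (548 - 17^2)/37 = 259/37 = 7, a_9 = floor((23 + 17)/7) = 5.
  m_10 = 7*5 - 17 = 18, d_10 = (548 - 18^2)/7 = 224/7 = 32, a_10 = floor((23 + 18)/32) = 1.
  m_11 = 32*1 - 18 = 14, d_11 = (548 - 14^2)/32 = 352/32 = 11, a_11 = floor((23 + 14)/11) = 3.
  m_12 = 11*3 - 14 = 19, d_12 = (548 - 19^2)/11 = 187/11 = 17, a_12 = floor((23 + 19)/17) = 2.
  m_13 = 17*2 - 19 = 15, d_13 = (548 - 15^2)/17 = 323/17 = 19, a_13 = floor((23 + 15)/19) = 2.
  m_14 = 19*2 - 15 = 23, d_14 = (548 - 23^2)/19 = 19/19 = 1, a_14 = floor((23 + 23)/1) = 46.
  m_15 = 1*46 - 23 = 23, d_15 = (548 - 23^2)/1 = 19/1 = 19: (m_15, d_15) = (m_1, d_1) = (23, 19), so from here the quotients repeat a_1, ..., a_14; the period length is 14.
So sqrt(548) = [23; (2, 2, 3, 1, 5, 1, 10, 1, 5, 1, 3, 2, 2, 46)] with period length k = 14.
k is even, so the fundamental solution of x^2 - 548y^2 = 1 is (p_{k-1}, q_{k-1}) = (p_13, q_13); compute convergents through index 13.
Convergents (p_i = a_i*p_{i-1} + p_{i-2}, q_i = a_i*q_{i-1} + q_{i-2} with p_{-2}=0, p_{-1}=1, q_{-2}=1, q_{-1}=0):
  i=0: a_0=23, p_0 = 23*1 + 0 = 23, q_0 = 23*0 + 1 = 1.
  i=1: a_1=2, p_1 = 2*23 + 1 = 47, q_1 = 2*1 + 0 = 2.
  i=2: a_2=2, p_2 = 2*47 + 23 = 117, q_2 = 2*2 + 1 = 5.
  i=3: a_3=3, p_3 = 3*117 + 47 = 398, q_3 = 3*5 + 2 = 17.
  i=4: a_4=1, p_4 = 1*398 + 117 = 515, q_4 = 1*17 + 5 = 22.
  i=5: a_5=5, p_5 = 5*515 + 398 = 2973, q_5 = 5*22 + 17 = 127.
  i=6: a_6=1, p_6 = 1*2973 + 515 = 3488, q_6 = 1*127 + 22 = 149.
  i=7: a_7=10, p_7 = 10*3488 + 2973 = 37853, q_7 = 10*149 + 127 = 1617.
  i=8: a_8=1, p_8 = 1*37853 + 3488 = 41341, q_8 = 1*1617 + 149 = 1766.
  i=9: a_9=5, p_9 = 5*41341 + 37853 = 244558, q_9 = 5*1766 + 1617 = 10447.
  i=10: a_10=1, p_10 = 1*244558 + 41341 = 285899, q_10 = 1*10447 + 1766 = 12213.
  i=11: a_11=3, p_11 = 3*285899 + 244558 = 1102255, q_11 = 3*12213 + 10447 = 47086.
  i=12: a_12=2, p_12 = 2*1102255 + 285899 = 2490409, q_12 = 2*47086 + 12213 = 106385.
  i=13: a_13=2, p_13 = 2*2490409 + 1102255 = 6083073, q_13 = 2*106385 + 47086 = 259856.
Check: 6083073^2 - 548*259856^2 = 37003777123329 - 37003777123328 = 1, so (x, y) = (6083073, 259856) solves the equation, and by the theorem it is the least positive solution.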